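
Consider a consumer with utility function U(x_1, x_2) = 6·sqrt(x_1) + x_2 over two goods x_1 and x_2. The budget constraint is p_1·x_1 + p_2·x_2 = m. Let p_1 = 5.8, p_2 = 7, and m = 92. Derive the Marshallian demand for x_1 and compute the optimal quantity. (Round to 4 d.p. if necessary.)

x_1* = 13.1094

Set MRS = p_1/p_2: 3·x_1^(−1/2) = p_1/p_2.
Solve: √x_1 = 3·p_2/p_1, so x_1*(p_1,p_2) = (3·p_2/p_1)², and x_2* = (m − p_1·x_1*)/p_2.
Plugging in: x_1* = (3·7/5.8)² = 13.1094.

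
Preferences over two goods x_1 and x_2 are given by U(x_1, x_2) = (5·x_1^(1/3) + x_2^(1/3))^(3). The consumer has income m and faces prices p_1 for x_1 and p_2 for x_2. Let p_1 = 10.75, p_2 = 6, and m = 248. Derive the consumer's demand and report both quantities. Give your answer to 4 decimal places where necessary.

MU_x_1 ∝ 5·x_1^(-2/3), MU_x_2 ∝ x_2^(-2/3), so MRS = 5·(x_2/x_1)^(2/3) = p_1/p_2.
Hence x_2/x_1 = ((1/5)·p_1/p_2)^(1/(2/3)), i.e. raised to the 1.5 power.
With the ratio pinned down, the budget gives x_1* = m/(p_1 + p_2·(x_2/x_1)) and x_2* = (x_2/x_1)·x_1*.
Numerically x_2/x_1 = 0.214502, so x_1* = 248/(10.75 + 6·0.214502) = 20.6031 and x_2* = 0.214502·20.6031 = 4.4194.

x_1* = 20.6031, x_2* = 4.4194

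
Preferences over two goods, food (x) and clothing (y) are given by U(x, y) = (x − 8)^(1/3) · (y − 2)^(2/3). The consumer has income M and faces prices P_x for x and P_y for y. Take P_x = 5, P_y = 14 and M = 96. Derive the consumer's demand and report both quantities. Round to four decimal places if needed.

x* = 9.8667, y* = 3.3333

Substituting into the budget: x* = 8 + 1/3·(M − 8·P_x − 2·P_y)/P_x, and y* = 2 + 2/3·(…)/P_y.
Discretionary income = 96 − 8·5 − 2·14 = 28; x* = 8 + 1/3·28/5 = 9.8667; y* = 2 + 2/3·28/14 = 3.3333.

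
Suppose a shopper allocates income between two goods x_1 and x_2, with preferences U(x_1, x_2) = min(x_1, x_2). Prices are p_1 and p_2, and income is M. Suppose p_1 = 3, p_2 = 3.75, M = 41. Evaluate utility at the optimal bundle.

Demand: x_1*(p_1,p_2,M) = M/(p_1 + p_2), x_2* = M/(p_1 + p_2).
Here 3 + 3.75 = 6.75, giving x_1* = 6.0741 and x_2* = 6.0741.
Utility at the optimum: U(6.0741, 6.0741) = 6.0741.

V = 6.0741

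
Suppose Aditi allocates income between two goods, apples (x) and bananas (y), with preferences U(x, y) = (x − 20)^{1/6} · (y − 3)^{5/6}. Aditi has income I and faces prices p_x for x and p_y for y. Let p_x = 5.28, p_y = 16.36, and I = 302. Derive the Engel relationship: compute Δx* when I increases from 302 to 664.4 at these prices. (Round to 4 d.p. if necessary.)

Let x' = x−20, y' = y−3. MRS = (1/5)·y'/x' = p_x/p_y.
Substituting into the budget: x* = 20 + 1/6·(I − 20·p_x − 3·p_y)/p_x, and y* = 3 + 5/6·(…)/p_y.
Discretionary income = 302 − 20·5.28 − 3·16.36 = 147.32; x* = 20 + 1/6·147.32/5.28 = 24.6503.
At I' = 664.4: x* = 36.0896. Change: 36.0896 − 24.6503 = 11.4394.

Δx* = 11.4394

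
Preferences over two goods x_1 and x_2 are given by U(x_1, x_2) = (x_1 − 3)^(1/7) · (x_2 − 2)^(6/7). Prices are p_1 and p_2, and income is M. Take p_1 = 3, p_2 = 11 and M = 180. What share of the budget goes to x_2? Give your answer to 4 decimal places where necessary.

Discretionary income = 180 − 3·3 − 2·11 = 149; x_1* = 3 + 1/7·149/3 = 10.0952; x_2* = 2 + 6/7·149/11 = 13.6104.
Expenditure on x_2: 11·13.6104 = 149.7143; share = 0.8317.

share on x_2 = 0.8317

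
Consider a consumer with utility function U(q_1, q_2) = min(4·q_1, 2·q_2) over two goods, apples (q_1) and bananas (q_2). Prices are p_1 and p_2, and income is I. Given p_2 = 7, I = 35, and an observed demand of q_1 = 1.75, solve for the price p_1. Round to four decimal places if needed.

p_1 = 6

Leontief preferences: the optimum is at the kink where q_1/2 = q_2/4, i.e. q_2 = 2·q_1.
Budget: p_1·q_1 + p_2·2·q_1 = I, so (2·p_1 + 4·p_2)·q_1 = 2·I.
Demand: q_1*(p_1,p_2,I) = 2·I/(2·p_1 + 4·p_2), q_2* = 4·I/(2·p_1 + 4·p_2).
Set q_1* = 1.75 in the demand function and solve for p_1: p_1 = 6.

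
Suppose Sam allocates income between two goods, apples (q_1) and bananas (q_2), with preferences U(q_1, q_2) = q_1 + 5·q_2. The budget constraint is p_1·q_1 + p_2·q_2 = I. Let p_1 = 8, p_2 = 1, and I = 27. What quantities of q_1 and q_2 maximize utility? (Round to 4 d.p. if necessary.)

q_1* = 0, q_2* = 27

Linear utility — the consumer picks whichever good has higher MU/price: 1/8 = 0.125 vs 5/1 = 5.
q_2 gives more utility per dollar, so spend all income on q_2: q_2* = I/p_2, q_1* = 0.
Numerically: q_1* = 0, q_2* = 27.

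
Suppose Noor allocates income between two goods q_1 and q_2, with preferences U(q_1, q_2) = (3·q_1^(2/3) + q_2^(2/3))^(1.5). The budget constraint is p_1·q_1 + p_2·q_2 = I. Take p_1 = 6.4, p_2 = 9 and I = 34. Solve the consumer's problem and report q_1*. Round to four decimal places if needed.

MRS = MU_q_1/MU_q_2 = 3·(q_2/q_1)^(1/3). Set equal to p_1/p_2.
Hence q_2/q_1 = ((1/3)·p_1/p_2)^(1/(1/3)), i.e. raised to the 3 power.
Substitute q_2 = (q_2/q_1)·q_1 into the budget: q_1* = I/(p_1 + p_2·(q_2/q_1)).
Numerically q_2/q_1 = 0.013318, so q_1* = 34/(6.4 + 9·0.013318) = 5.2148.

q_1* = 5.2148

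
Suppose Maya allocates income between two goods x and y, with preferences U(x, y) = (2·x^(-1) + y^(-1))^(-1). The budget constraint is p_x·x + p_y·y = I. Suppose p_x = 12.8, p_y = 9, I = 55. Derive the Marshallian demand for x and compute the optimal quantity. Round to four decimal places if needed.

With the ratio pinned down, the budget gives x* = I/(p_x + p_y·(y/x)) and y* = (y/x)·x*.
Numerically y/x = 0.843274, so x* = 55/(12.8 + 9·0.843274) = 2.6975.

x* = 2.6975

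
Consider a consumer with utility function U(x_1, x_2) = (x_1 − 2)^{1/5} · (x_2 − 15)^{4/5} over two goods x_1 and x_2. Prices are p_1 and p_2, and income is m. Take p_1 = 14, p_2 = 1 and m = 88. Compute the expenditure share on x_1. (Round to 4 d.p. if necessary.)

Discretionary income = 88 − 2·14 − 15·1 = 45; x_1* = 2 + 0.2·45/14 = 2.6429; x_2* = 15 + 0.8·45/1 = 51.
Expenditure on x_1: 14·2.6429 = 37; share = 0.4205.

share on x_1 = 0.4205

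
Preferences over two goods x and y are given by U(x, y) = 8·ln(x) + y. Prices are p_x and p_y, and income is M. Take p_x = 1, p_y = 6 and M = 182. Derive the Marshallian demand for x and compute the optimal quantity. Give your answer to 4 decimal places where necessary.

MU_x = 8/x, MU_y = 1. Tangency: 8/x = p_x/p_y.
So x*(p_x,p_y) = 8·p_y/p_x, independent of income; and y* = (M − 8·p_y)/p_y.
At the given prices: x* = 8·6/1 = 48.

x* = 48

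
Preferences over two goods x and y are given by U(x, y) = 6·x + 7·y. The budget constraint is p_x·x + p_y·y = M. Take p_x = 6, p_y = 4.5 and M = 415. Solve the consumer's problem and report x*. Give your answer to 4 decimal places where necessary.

x* = 0

Perfect substitutes: compare marginal utility per dollar. 6/p_x vs 7/p_y → 1 vs 1.5556.
y gives more utility per dollar, so spend all income on y: y* = M/p_y, x* = 0.
Numerically: x* = 0, y* = 92.2222.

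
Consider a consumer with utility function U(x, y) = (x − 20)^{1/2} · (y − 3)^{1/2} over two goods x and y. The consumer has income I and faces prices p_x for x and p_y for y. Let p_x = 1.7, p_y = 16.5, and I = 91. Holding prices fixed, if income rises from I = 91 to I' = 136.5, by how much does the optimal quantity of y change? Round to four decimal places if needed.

Δy* = 1.3788

This is Cobb-Douglas in (x−20, y−3): tangency gives 0.5·p_y·(y−3) = 0.5·p_x·(x−20).
After buying the subsistence bundle (20, 3), a share 0.5 of the remaining income goes to x: x* = 20 + 0.5·(I − 20p_x − 3p_y)/p_x.
Discretionary income = 91 − 20·1.7 − 3·16.5 = 7.5; y* = 3 + 0.5·7.5/16.5 = 3.2273.
At I' = 136.5: y* = 4.6061. Change: 4.6061 − 3.2273 = 1.3788.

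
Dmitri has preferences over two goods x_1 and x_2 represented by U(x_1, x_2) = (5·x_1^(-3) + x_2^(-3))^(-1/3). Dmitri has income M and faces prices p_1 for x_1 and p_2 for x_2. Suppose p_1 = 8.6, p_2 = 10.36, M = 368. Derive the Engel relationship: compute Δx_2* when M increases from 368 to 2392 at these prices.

Δx_2* = 84.9252

MU_x_1 ∝ 5·x_1^(-4), MU_x_2 ∝ x_2^(-4), so MRS = 5·(x_2/x_1)^(4) = p_1/p_2.
Solve for the ratio: x_2/x_1 = [(1/5)·p_1/p_2]^(0.25).
With the ratio pinned down, the budget gives x_1* = M/(p_1 + p_2·(x_2/x_1)) and x_2* = (x_2/x_1)·x_1*.
Numerically x_2/x_1 = 0.638325, so x_1* = 368/(8.6 + 10.36·0.638325) = 24.1898 and x_2* = 0.638325·24.1898 = 15.4409.
At M' = 2392: x_2* = 100.3661. Change: 100.3661 − 15.4409 = 84.9252.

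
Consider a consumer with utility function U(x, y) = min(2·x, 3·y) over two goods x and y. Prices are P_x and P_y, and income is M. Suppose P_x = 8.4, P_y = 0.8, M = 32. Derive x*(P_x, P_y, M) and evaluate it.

With perfect complements, no substitution: consume in ratio x:y = 3:2.
Budget: P_x·x + P_y·(2/3)·x = M, so (3·P_x + 2·P_y)·x = 3·M.
Demand: x*(P_x,P_y,M) = 3·M/(3·P_x + 2·P_y), y* = 2·M/(3·P_x + 2·P_y).
Here 3·8.4 + 2·0.8 = 26.8, giving x* = 3.5821.

x* = 3.5821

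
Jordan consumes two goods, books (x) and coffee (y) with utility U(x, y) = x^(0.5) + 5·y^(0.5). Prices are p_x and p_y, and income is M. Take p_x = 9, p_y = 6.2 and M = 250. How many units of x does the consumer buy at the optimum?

x* = 0.7449

From the CES first-order condition, (1/5)·(y/x)^(0.5) = p_x/p_y.
Hence y/x = (5·p_x/p_y)^(1/(0.5)), i.e. raised to the 2 power.
Substitute y = (y/x)·x into the budget: x* = M/(p_x + p_y·(y/x)).
Numerically y/x = 52.679501, so x* = 250/(9 + 6.2·52.679501) = 0.7449.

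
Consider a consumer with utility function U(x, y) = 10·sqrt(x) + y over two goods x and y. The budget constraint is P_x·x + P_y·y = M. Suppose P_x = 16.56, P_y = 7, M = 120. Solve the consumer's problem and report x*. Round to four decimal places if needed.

Set MRS = P_x/P_y: 5·x^(−1/2) = P_x/P_y.
Solve: √x = 5·P_y/P_x, so x*(P_x,P_y) = (5·P_y/P_x)², and y* = (M − P_x·x*)/P_y.
Plugging in: x* = (5·7/16.56)² = 4.467.

x* = 4.467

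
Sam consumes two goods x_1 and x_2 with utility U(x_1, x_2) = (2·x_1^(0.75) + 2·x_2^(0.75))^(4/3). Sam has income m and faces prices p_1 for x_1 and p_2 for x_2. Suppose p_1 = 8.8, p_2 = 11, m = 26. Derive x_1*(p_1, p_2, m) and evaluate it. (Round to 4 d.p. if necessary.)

x_1* = 1.9541

MU_x_1 ∝ 2·x_1^(-0.25), MU_x_2 ∝ 2·x_2^(-0.25), so MRS = (x_2/x_1)^(0.25) = p_1/p_2.
Solve for the ratio: x_2/x_1 = [p_1/p_2]^(4).
Substitute x_2 = (x_2/x_1)·x_1 into the budget: x_1* = m/(p_1 + p_2·(x_2/x_1)).
Numerically x_2/x_1 = 0.4096, so x_1* = 26/(8.8 + 11·0.4096) = 1.9541.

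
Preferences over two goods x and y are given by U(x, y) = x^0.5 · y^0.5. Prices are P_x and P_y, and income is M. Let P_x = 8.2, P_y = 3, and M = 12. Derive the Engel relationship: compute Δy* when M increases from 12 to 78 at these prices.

Δy* = 11

MU_x/MU_y = (0.5·y)/(0.5·x); tangency sets this equal to P_x/P_y.
So 0.5·P_y·y = 0.5·P_x·x; combined with the budget, a share 0.5 of income goes to x.
Demand: x*(P_x,P_y,M) = 0.5·M/P_x and y* = 0.5·M/P_y.
At P_x=8.2, P_y=3, M=12: y* = 0.5·12/3 = 2.
At M' = 78: y* = 13. Change: 13 − 2 = 11.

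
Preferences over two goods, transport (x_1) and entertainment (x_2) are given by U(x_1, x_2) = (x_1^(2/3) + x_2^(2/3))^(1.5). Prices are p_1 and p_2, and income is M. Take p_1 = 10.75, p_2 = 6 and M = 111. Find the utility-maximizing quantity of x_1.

MRS = MU_x_1/MU_x_2 = (x_2/x_1)^(1/3). Set equal to p_1/p_2.
Hence x_2/x_1 = (p_1/p_2)^(1/(1/3)), i.e. raised to the 3 power.
Substitute x_2 = (x_2/x_1)·x_1 into the budget: x_1* = M/(p_1 + p_2·(x_2/x_1)).
Numerically x_2/x_1 = 5.751374, so x_1* = 111/(10.75 + 6·5.751374) = 2.4526.

x_1* = 2.4526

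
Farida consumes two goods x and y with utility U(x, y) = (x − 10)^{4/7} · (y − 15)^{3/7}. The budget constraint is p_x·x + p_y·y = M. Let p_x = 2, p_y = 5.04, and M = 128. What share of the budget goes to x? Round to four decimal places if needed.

Let x' = x−10, y' = y−15. MRS = (4/3)·y'/x' = p_x/p_y.
Substituting into the budget: x* = 10 + 4/7·(M − 10·p_x − 15·p_y)/p_x, and y* = 15 + 3/7·(…)/p_y.
Discretionary income = 128 − 10·2 − 15·5.04 = 32.4; x* = 10 + 4/7·32.4/2 = 19.2571; y* = 15 + 3/7·32.4/5.04 = 17.7551.
Expenditure on x: 2·19.2571 = 38.5143; share = 0.3009.

share on x = 0.3009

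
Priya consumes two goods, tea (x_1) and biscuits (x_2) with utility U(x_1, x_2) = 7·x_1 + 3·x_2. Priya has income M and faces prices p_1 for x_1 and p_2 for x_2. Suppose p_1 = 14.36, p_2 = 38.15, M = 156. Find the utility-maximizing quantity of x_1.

x_1* = 10.8635

Perfect substitutes: compare marginal utility per dollar. 7/p_1 vs 3/p_2 → 0.4875 vs 0.0786.
x_1 gives more utility per dollar, so spend all income on x_1: x_1* = M/p_1, x_2* = 0.
Numerically: x_1* = 10.8635, x_2* = 0.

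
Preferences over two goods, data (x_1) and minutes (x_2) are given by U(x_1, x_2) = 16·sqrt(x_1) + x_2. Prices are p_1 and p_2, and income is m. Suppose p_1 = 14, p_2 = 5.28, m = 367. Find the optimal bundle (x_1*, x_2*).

x_1* = 9.1032, x_2* = 45.3704

MU_x_1 = 8/√x_1, MU_x_2 = 1. Tangency: 8/√x_1 = p_1/p_2.
Solve: √x_1 = 8·p_2/p_1, so x_1*(p_1,p_2) = (8·p_2/p_1)², and x_2* = (m − p_1·x_1*)/p_2.
Plugging in: x_1* = (8·5.28/14)² = 9.1032, x_2* = 45.3704.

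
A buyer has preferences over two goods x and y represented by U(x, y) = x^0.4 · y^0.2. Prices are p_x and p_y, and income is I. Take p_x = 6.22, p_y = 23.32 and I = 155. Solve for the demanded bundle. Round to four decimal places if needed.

x* = 16.6131, y* = 2.2156

At p_x=6.22, p_y=23.32, I=155: x* = 2/3·155/6.22 = 16.6131, y* = 2.2156.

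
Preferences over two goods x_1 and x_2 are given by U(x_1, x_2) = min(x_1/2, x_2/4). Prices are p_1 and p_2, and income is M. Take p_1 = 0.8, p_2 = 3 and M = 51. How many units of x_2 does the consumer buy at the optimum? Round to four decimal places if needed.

x_2* = 15

With perfect complements, no substitution: consume in ratio x_1:x_2 = 2:4.
Budget: p_1·x_1 + p_2·2·x_1 = M, so (2·p_1 + 4·p_2)·x_1 = 2·M.
Demand: x_1*(p_1,p_2,M) = 2·M/(2·p_1 + 4·p_2), x_2* = 4·M/(2·p_1 + 4·p_2).
Here 2·0.8 + 4·3 = 13.6, giving x_2* = 15.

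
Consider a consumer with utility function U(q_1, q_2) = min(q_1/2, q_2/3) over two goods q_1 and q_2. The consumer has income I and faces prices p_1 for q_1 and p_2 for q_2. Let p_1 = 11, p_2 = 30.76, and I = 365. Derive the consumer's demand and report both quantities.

Leontief preferences: the optimum is at the kink where q_1/2 = q_2/3, i.e. q_2 = (3/2)·q_1.
Budget: p_1·q_1 + p_2·(3/2)·q_1 = I, so (2·p_1 + 3·p_2)·q_1 = 2·I.
Demand: q_1*(p_1,p_2,I) = 2·I/(2·p_1 + 3·p_2), q_2* = 3·I/(2·p_1 + 3·p_2).
Here 2·11 + 3·30.76 = 114.28, giving q_1* = 6.3878 and q_2* = 9.5817.

q_1* = 6.3878, q_2* = 9.5817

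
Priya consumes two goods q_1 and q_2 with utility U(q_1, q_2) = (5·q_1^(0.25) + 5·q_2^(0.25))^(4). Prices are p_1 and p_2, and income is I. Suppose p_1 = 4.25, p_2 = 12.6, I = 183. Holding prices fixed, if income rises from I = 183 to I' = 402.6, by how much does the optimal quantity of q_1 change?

MU_q_1 ∝ 5·q_1^(-0.75), MU_q_2 ∝ 5·q_2^(-0.75), so MRS = (q_2/q_1)^(0.75) = p_1/p_2.
Solve for the ratio: q_2/q_1 = [p_1/p_2]^(4/3).
Substitute q_2 = (q_2/q_1)·q_1 into the budget: q_1* = I/(p_1 + p_2·(q_2/q_1)).
Numerically q_2/q_1 = 0.234796, so q_1* = 183/(4.25 + 12.6·0.234796) = 25.3869.
At I' = 402.6: q_1* = 55.8513. Change: 55.8513 − 25.3869 = 30.4643.

Δq_1* = 30.4643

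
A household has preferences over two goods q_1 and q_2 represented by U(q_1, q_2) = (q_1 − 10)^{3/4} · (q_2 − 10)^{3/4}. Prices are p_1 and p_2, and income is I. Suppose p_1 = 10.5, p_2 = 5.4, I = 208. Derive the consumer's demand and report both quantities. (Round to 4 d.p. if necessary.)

q_1* = 12.3333, q_2* = 14.537

This is Cobb-Douglas in (q_1−10, q_2−10): tangency gives 0.75·p_2·(q_2−10) = 0.75·p_1·(q_1−10).
Substituting into the budget: q_1* = 10 + 0.5·(I − 10·p_1 − 10·p_2)/p_1, and q_2* = 10 + 0.5·(…)/p_2.
Discretionary income = 208 − 10·10.5 − 10·5.4 = 49; q_1* = 10 + 0.5·49/10.5 = 12.3333; q_2* = 10 + 0.5·49/5.4 = 14.537.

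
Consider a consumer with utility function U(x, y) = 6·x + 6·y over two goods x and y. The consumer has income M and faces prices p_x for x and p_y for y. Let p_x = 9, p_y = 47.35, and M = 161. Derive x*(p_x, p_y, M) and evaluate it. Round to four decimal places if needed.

x* = 17.8889

x gives more utility per dollar, so spend all income on x: x* = M/p_x, y* = 0.
Numerically: x* = 17.8889, y* = 0.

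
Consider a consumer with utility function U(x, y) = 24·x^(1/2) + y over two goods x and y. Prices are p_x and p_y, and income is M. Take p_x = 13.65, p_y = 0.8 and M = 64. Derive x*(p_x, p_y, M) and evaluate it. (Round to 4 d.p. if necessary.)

x* = 0.4946

Set MRS = p_x/p_y: 12·x^(−1/2) = p_x/p_y.
Thus x* = (12·p_y/p_x)² — independent of M — with the rest of income spent on y.
Plugging in: x* = (12·0.8/13.65)² = 0.4946.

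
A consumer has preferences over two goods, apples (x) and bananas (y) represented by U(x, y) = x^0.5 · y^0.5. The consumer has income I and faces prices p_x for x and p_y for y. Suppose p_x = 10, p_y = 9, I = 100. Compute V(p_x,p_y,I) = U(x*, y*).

MU_x/MU_y = (0.5·y)/(0.5·x); tangency sets this equal to p_x/p_y.
Rearranging, p_y·y = p_x·x. Substituting into the budget gives p_x·x·(1 + 1) = I.
Demand: x*(p_x,p_y,I) = 0.5·I/p_x and y* = 0.5·I/p_y.
At p_x=10, p_y=9, I=100: x* = 0.5·100/10 = 5, y* = 5.5556.
Utility at the optimum: U(5, 5.5556) = 5.2705.

V = 5.2705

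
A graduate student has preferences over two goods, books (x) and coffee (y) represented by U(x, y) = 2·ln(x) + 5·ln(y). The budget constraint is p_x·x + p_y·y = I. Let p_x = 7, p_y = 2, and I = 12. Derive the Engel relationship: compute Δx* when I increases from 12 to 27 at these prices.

Tangency: MRS = (2/5)·y/x = p_x/p_y.
Rearranging, p_y·y = (5/2)·p_x·x. Substituting into the budget gives p_x·x·(1 + (5/2)) = I.
Demand: x*(p_x,p_y,I) = 2/7·I/p_x and y* = 5/7·I/p_y.
At p_x=7, p_y=2, I=12: x* = 2/7·12/7 = 0.4898.
At I' = 27: x* = 1.102. Change: 1.102 − 0.4898 = 0.6122.

Δx* = 0.6122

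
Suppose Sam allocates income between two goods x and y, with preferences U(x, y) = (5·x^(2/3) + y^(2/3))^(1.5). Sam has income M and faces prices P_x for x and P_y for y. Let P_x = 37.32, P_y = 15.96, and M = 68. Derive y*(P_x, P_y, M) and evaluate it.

y* = 0.1786

MU_x ∝ 5·x^(-1/3), MU_y ∝ y^(-1/3), so MRS = 5·(y/x)^(1/3) = P_x/P_y.
Solve for the ratio: y/x = [(1/5)·P_x/P_y]^(3).
Substitute y = (y/x)·x into the budget: x* = M/(P_x + P_y·(y/x)).
Numerically y/x = 0.102286, so x* = 68/(37.32 + 15.96·0.102286) = 1.7457 and y* = 0.102286·1.7457 = 0.1786.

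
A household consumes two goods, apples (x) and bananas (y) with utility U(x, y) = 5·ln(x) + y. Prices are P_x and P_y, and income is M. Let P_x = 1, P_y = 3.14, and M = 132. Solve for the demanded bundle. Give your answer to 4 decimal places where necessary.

So x*(P_x,P_y) = 5·P_y/P_x, independent of income; and y* = (M − 5·P_y)/P_y.
At the given prices: x* = 5·3.14/1 = 15.7, and y* = 37.0382.

x* = 15.7, y* = 37.0382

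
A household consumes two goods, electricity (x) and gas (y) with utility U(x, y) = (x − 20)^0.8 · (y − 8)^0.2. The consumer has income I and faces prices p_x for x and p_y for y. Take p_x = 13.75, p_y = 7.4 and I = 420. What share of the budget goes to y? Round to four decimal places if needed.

share on y = 0.1818

Let x' = x−20, y' = y−8. MRS = 4·y'/x' = p_x/p_y.
Substituting into the budget: x* = 20 + 0.8·(I − 20·p_x − 8·p_y)/p_x, and y* = 8 + 0.2·(…)/p_y.
Discretionary income = 420 − 20·13.75 − 8·7.4 = 85.8; x* = 20 + 0.8·85.8/13.75 = 24.992; y* = 8 + 0.2·85.8/7.4 = 10.3189.
Expenditure on y: 7.4·10.3189 = 76.36; share = 0.1818.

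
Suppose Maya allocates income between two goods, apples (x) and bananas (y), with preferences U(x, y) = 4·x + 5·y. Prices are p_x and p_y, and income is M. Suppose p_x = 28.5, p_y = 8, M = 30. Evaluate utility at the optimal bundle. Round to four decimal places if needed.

V = 18.75

Perfect substitutes: compare marginal utility per dollar. 4/p_x vs 5/p_y → 0.1404 vs 0.625.
y gives more utility per dollar, so spend all income on y: y* = M/p_y, x* = 0.
Numerically: x* = 0, y* = 3.75.
Utility at the optimum: U(0, 3.75) = 18.75.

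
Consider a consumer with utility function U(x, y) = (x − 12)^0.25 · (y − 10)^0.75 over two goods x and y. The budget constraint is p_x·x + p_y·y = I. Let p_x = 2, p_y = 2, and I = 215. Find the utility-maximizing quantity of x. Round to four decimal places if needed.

Substituting into the budget: x* = 12 + 0.25·(I − 12·p_x − 10·p_y)/p_x, and y* = 10 + 0.75·(…)/p_y.
Discretionary income = 215 − 12·2 − 10·2 = 171; x* = 12 + 0.25·171/2 = 33.375.

x* = 33.375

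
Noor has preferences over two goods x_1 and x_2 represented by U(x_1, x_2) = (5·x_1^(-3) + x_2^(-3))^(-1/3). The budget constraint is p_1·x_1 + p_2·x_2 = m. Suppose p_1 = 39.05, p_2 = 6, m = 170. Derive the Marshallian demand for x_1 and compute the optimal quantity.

MU_x_1 ∝ 5·x_1^(-4), MU_x_2 ∝ x_2^(-4), so MRS = 5·(x_2/x_1)^(4) = p_1/p_2.
Hence x_2/x_1 = ((1/5)·p_1/p_2)^(1/(4)), i.e. raised to the 0.25 power.
Substitute x_2 = (x_2/x_1)·x_1 into the budget: x_1* = m/(p_1 + p_2·(x_2/x_1)).
Numerically x_2/x_1 = 1.068132, so x_1* = 170/(39.05 + 6·1.068132) = 3.7397.

x_1* = 3.7397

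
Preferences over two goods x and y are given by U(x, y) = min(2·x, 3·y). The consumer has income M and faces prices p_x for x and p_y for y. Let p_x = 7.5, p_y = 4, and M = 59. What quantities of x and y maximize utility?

x* = 5.8033, y* = 3.8689

Leontief preferences: the optimum is at the kink where x/3 = y/2, i.e. y = (2/3)·x.
Budget: p_x·x + p_y·(2/3)·x = M, so (3·p_x + 2·p_y)·x = 3·M.
Demand: x*(p_x,p_y,M) = 3·M/(3·p_x + 2·p_y), y* = 2·M/(3·p_x + 2·p_y).
Here 3·7.5 + 2·4 = 30.5, giving x* = 5.8033 and y* = 3.8689.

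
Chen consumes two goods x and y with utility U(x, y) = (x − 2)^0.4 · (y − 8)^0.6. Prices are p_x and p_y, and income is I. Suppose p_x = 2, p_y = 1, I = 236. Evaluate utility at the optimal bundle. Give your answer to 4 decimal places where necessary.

V = 86.6066

MRS = (2/3)·(y−8)/(x−2). Tangency with p_x/p_y gives y−8 = (3/2)·(p_x/p_y)·(x−2).
Substituting into the budget: x* = 2 + 0.4·(I − 2·p_x − 8·p_y)/p_x, and y* = 8 + 0.6·(…)/p_y.
Discretionary income = 236 − 2·2 − 8·1 = 224; x* = 2 + 0.4·224/2 = 46.8; y* = 8 + 0.6·224/1 = 142.4.
Utility at the optimum: U(46.8, 142.4) = 86.6066.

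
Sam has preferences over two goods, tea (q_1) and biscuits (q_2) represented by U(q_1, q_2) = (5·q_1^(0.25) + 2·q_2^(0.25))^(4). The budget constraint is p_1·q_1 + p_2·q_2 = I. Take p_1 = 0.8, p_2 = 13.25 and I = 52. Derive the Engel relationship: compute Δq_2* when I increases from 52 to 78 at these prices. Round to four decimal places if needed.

Δq_2* = 0.2034

MRS = MU_q_1/MU_q_2 = (5/2)·(q_2/q_1)^(0.75). Set equal to p_1/p_2.
Solve for the ratio: q_2/q_1 = [(2/5)·p_1/p_2]^(4/3).
Substitute q_2 = (q_2/q_1)·q_1 into the budget: q_1* = I/(p_1 + p_2·(q_2/q_1)).
Numerically q_2/q_1 = 0.006981, so q_1* = 52/(0.8 + 13.25·0.006981) = 58.2635 and q_2* = 0.006981·58.2635 = 0.4067.
At I' = 78: q_2* = 0.6101. Change: 0.6101 − 0.4067 = 0.2034.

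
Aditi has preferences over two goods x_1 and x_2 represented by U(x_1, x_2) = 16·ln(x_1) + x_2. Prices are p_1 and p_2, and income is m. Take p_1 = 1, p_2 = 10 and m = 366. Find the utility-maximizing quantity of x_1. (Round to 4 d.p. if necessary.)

x_1* = 160

Set MRS = p_1/p_2: (16/x_1)/1 = p_1/p_2.
So x_1*(p_1,p_2) = 16·p_2/p_1, independent of income; and x_2* = (m − 16·p_2)/p_2.
At the given prices: x_1* = 16·10/1 = 160.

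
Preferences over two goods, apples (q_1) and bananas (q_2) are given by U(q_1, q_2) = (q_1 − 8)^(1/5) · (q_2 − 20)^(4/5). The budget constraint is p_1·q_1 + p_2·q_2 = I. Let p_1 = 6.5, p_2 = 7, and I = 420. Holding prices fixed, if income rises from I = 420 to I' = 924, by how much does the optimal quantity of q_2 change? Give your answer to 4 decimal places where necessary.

MRS = (1/4)·(q_2−20)/(q_1−8). Tangency with p_1/p_2 gives q_2−20 = 4·(p_1/p_2)·(q_1−8).
Substituting into the budget: q_1* = 8 + 0.2·(I − 8·p_1 − 20·p_2)/p_1, and q_2* = 20 + 0.8·(…)/p_2.
Discretionary income = 420 − 8·6.5 − 20·7 = 228; q_2* = 20 + 0.8·228/7 = 46.0571.
At I' = 924: q_2* = 103.6571. Change: 103.6571 − 46.0571 = 57.6.

Δq_2* = 57.6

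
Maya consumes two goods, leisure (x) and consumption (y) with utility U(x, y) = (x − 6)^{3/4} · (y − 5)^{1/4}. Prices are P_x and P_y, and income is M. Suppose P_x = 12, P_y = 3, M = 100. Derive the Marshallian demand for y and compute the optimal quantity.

Let x' = x−6, y' = y−5. MRS = 3·y'/x' = P_x/P_y.
After buying the subsistence bundle (6, 5), a share 0.75 of the remaining income goes to x: x* = 6 + 0.75·(M − 6P_x − 5P_y)/P_x.
Discretionary income = 100 − 6·12 − 5·3 = 13; y* = 5 + 0.25·13/3 = 6.0833.

y* = 6.0833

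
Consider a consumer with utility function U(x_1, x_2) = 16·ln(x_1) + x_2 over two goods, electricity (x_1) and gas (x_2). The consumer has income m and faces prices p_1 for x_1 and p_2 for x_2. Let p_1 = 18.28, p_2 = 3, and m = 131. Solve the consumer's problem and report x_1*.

So x_1*(p_1,p_2) = 16·p_2/p_1, independent of income; and x_2* = (m − 16·p_2)/p_2.
At the given prices: x_1* = 16·3/18.28 = 2.6258.

x_1* = 2.6258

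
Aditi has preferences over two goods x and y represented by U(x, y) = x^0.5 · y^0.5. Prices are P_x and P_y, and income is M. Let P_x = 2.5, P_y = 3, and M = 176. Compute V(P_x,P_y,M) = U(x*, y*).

MU_x/MU_y = (0.5·y)/(0.5·x); tangency sets this equal to P_x/P_y.
So 0.5·P_y·y = 0.5·P_x·x; combined with the budget, a share 0.5 of income goes to x.
Demand: x*(P_x,P_y,M) = 0.5·M/P_x and y* = 0.5·M/P_y.
At P_x=2.5, P_y=3, M=176: x* = 0.5·176/2.5 = 35.2, y* = 29.3333.
Utility at the optimum: U(35.2, 29.3333) = 32.1331.

V = 32.1331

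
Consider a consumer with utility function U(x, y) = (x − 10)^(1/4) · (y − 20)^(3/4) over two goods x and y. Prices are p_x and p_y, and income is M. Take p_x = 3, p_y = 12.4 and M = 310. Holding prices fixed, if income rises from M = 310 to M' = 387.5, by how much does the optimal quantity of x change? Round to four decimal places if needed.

Δx* = 6.4583

Let x' = x−10, y' = y−20. MRS = (1/3)·y'/x' = p_x/p_y.
After buying the subsistence bundle (10, 20), a share 0.25 of the remaining income goes to x: x* = 10 + 0.25·(M − 10p_x − 20p_y)/p_x.
Discretionary income = 310 − 10·3 − 20·12.4 = 32; x* = 10 + 0.25·32/3 = 12.6667.
At M' = 387.5: x* = 19.125. Change: 19.125 − 12.6667 = 6.4583.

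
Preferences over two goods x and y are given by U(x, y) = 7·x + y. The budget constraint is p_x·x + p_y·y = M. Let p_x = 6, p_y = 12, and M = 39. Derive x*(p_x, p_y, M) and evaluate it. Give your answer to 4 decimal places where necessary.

Perfect substitutes: compare marginal utility per dollar. 7/p_x vs 1/p_y → 1.1667 vs 0.0833.
x gives more utility per dollar, so spend all income on x: x* = M/p_x, y* = 0.
Numerically: x* = 6.5, y* = 0.

x* = 6.5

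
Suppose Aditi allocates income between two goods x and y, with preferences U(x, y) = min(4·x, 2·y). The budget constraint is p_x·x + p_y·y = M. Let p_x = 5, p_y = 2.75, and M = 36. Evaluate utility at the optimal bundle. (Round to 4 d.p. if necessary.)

With perfect complements, no substitution: consume in ratio x:y = 2:4.
Budget: p_x·x + p_y·2·x = M, so (2·p_x + 4·p_y)·x = 2·M.
Demand: x*(p_x,p_y,M) = 2·M/(2·p_x + 4·p_y), y* = 4·M/(2·p_x + 4·p_y).
Here 2·5 + 4·2.75 = 21, giving x* = 3.4286 and y* = 6.8571.
Utility at the optimum: U(3.4286, 6.8571) = 13.7143.

V = 13.7143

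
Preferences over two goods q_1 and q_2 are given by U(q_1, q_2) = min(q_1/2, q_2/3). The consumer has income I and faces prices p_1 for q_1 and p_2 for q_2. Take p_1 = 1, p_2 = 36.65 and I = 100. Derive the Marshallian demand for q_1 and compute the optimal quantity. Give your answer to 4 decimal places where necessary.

q_1* = 1.7865

With perfect complements, no substitution: consume in ratio q_1:q_2 = 2:3.
Budget: p_1·q_1 + p_2·(3/2)·q_1 = I, so (2·p_1 + 3·p_2)·q_1 = 2·I.
Demand: q_1*(p_1,p_2,I) = 2·I/(2·p_1 + 3·p_2), q_2* = 3·I/(2·p_1 + 3·p_2).
Here 2·1 + 3·36.65 = 111.95, giving q_1* = 1.7865.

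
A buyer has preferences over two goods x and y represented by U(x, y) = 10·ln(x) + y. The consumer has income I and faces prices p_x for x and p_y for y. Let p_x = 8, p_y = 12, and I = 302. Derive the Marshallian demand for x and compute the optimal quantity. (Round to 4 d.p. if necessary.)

x* = 15

MU_x = 10/x, MU_y = 1. Tangency: 10/x = p_x/p_y.
So x*(p_x,p_y) = 10·p_y/p_x, independent of income; and y* = (I − 10·p_y)/p_y.
At the given prices: x* = 10·12/8 = 15.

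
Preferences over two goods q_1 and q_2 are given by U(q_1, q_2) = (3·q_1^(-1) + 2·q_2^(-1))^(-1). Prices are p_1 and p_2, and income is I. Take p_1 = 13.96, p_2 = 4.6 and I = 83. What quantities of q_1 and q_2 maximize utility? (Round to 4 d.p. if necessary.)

q_1* = 4.0482, q_2* = 5.7581

MU_q_1 ∝ 3·q_1^(-2), MU_q_2 ∝ 2·q_2^(-2), so MRS = (3/2)·(q_2/q_1)^(2) = p_1/p_2.
Solve for the ratio: q_2/q_1 = [(2/3)·p_1/p_2]^(0.5).
Substitute q_2 = (q_2/q_1)·q_1 into the budget: q_1* = I/(p_1 + p_2·(q_2/q_1)).
Numerically q_2/q_1 = 1.422388, so q_1* = 83/(13.96 + 4.6·1.422388) = 4.0482 and q_2* = 1.422388·4.0482 = 5.7581.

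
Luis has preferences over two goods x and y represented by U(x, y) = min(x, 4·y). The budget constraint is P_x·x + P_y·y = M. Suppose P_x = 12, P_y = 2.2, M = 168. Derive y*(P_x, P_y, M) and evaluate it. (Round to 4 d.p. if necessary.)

y* = 3.3466

Here 4·12 + 2.2 = 50.2, giving y* = 3.3466.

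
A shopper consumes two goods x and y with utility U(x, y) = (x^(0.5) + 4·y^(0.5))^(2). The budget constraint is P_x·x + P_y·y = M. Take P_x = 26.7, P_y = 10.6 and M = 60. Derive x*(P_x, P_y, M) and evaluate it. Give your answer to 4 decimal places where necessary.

With the ratio pinned down, the budget gives x* = M/(P_x + P_y·(y/x)) and y* = (y/x)·x*.
Numerically y/x = 101.51513, so x* = 60/(26.7 + 10.6·101.51513) = 0.0544.

x* = 0.0544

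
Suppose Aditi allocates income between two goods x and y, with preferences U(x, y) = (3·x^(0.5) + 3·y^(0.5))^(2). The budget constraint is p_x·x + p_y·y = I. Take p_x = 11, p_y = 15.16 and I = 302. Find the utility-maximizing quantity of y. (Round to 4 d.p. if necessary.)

MU_x ∝ 3·x^(-0.5), MU_y ∝ 3·y^(-0.5), so MRS = (y/x)^(0.5) = p_x/p_y.
Hence y/x = (p_x/p_y)^(1/(0.5)), i.e. raised to the 2 power.
With the ratio pinned down, the budget gives x* = I/(p_x + p_y·(y/x)) and y* = (y/x)·x*.
Numerically y/x = 0.526486, so x* = 302/(11 + 15.16·0.526486) = 15.9102 and y* = 0.526486·15.9102 = 8.3765.

y* = 8.3765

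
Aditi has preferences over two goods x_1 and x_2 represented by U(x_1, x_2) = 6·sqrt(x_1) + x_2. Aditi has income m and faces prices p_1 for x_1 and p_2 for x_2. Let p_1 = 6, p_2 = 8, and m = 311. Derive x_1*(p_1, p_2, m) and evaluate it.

x_1* = 16

Set MRS = p_1/p_2: 3·x_1^(−1/2) = p_1/p_2.
Thus x_1* = (3·p_2/p_1)² — independent of m — with the rest of income spent on x_2.
Plugging in: x_1* = (3·8/6)² = 16.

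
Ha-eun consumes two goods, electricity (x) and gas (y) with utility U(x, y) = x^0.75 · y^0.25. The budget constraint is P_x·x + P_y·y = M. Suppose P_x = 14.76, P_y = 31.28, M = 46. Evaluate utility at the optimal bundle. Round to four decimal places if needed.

V = 1.472

The MRS is 3·y/x. Set MRS = P_x/P_y.
So 0.75·P_y·y = 0.25·P_x·x; combined with the budget, a share 0.75 of income goes to x.
Demand: x*(P_x,P_y,M) = 0.75·M/P_x and y* = 0.25·M/P_y.
At P_x=14.76, P_y=31.28, M=46: x* = 0.75·46/14.76 = 2.3374, y* = 0.3676.
Utility at the optimum: U(2.3374, 0.3676) = 1.472.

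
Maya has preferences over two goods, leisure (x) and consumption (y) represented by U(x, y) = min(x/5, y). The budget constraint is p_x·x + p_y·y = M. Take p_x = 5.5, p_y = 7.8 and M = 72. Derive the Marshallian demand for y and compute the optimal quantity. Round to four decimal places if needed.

y* = 2.0397

With perfect complements, no substitution: consume in ratio x:y = 5:1.
Budget: p_x·x + p_y·(1/5)·x = M, so (5·p_x + p_y)·x = 5·M.
Demand: x*(p_x,p_y,M) = 5·M/(5·p_x + p_y), y* = M/(5·p_x + p_y).
Here 5·5.5 + 7.8 = 35.3, giving y* = 2.0397.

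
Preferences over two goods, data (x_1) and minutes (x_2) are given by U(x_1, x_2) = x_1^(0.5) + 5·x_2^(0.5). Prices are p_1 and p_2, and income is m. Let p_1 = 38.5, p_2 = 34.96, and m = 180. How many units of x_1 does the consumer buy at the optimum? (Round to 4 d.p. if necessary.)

x_1* = 0.1639

MRS = MU_x_1/MU_x_2 = (1/5)·(x_2/x_1)^(0.5). Set equal to p_1/p_2.
Solve for the ratio: x_2/x_1 = [5·p_1/p_2]^(2).
Substitute x_2 = (x_2/x_1)·x_1 into the budget: x_1* = m/(p_1 + p_2·(x_2/x_1)).
Numerically x_2/x_1 = 30.319262, so x_1* = 180/(38.5 + 34.96·30.319262) = 0.1639.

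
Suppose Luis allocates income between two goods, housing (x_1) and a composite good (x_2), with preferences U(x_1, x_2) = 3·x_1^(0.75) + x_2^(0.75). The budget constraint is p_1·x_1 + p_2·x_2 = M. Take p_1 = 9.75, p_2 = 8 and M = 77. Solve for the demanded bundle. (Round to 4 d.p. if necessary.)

x_1* = 7.7248, x_2* = 0.2104

MU_x_1 ∝ 3·x_1^(-0.25), MU_x_2 ∝ x_2^(-0.25), so MRS = 3·(x_2/x_1)^(0.25) = p_1/p_2.
Hence x_2/x_1 = ((1/3)·p_1/p_2)^(1/(0.25)), i.e. raised to the 4 power.
With the ratio pinned down, the budget gives x_1* = M/(p_1 + p_2·(x_2/x_1)) and x_2* = (x_2/x_1)·x_1*.
Numerically x_2/x_1 = 0.027238, so x_1* = 77/(9.75 + 8·0.027238) = 7.7248 and x_2* = 0.027238·7.7248 = 0.2104.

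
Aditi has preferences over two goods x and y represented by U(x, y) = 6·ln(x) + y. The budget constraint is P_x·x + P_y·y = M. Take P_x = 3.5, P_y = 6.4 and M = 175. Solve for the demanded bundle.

x* = 10.9714, y* = 21.3438

So x*(P_x,P_y) = 6·P_y/P_x, independent of income; and y* = (M − 6·P_y)/P_y.
At the given prices: x* = 6·6.4/3.5 = 10.9714, and y* = 21.3438.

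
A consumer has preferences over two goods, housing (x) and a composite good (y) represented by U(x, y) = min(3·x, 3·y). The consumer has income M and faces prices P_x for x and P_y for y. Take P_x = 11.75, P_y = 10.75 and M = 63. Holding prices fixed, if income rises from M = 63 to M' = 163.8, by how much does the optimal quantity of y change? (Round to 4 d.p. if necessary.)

Δy* = 4.48

Here 3·11.75 + 3·10.75 = 67.5, giving y* = 2.8.
At M' = 163.8: y* = 7.28. Change: 7.28 − 2.8 = 4.48.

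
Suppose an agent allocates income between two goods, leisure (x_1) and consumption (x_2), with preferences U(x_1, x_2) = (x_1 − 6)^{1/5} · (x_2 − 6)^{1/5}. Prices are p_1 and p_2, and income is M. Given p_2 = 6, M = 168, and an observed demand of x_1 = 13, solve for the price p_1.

MRS = (x_2−6)/(x_1−6). Tangency with p_1/p_2 gives x_2−6 = (p_1/p_2)·(x_1−6).
Substituting into the budget: x_1* = 6 + 0.5·(M − 6·p_1 − 6·p_2)/p_1, and x_2* = 6 + 0.5·(…)/p_2.
Set x_1* = 13 in the demand function and solve for p_1: p_1 = 6.6.

p_1 = 6.6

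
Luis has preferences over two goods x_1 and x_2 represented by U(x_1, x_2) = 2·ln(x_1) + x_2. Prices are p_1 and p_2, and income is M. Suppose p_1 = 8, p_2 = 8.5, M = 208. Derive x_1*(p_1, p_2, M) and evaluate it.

x_1* = 2.125

Set MRS = p_1/p_2: (2/x_1)/1 = p_1/p_2.
So x_1*(p_1,p_2) = 2·p_2/p_1, independent of income; and x_2* = (M − 2·p_2)/p_2.
At the given prices: x_1* = 2·8.5/8 = 2.125.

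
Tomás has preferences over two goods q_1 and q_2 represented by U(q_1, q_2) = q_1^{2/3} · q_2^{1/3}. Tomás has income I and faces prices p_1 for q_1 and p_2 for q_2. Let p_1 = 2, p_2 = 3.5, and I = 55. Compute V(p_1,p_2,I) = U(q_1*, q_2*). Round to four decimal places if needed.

V = 12.075

At p_1=2, p_2=3.5, I=55: q_1* = 2/3·55/2 = 18.3333, q_2* = 5.2381.
Utility at the optimum: U(18.3333, 5.2381) = 12.075.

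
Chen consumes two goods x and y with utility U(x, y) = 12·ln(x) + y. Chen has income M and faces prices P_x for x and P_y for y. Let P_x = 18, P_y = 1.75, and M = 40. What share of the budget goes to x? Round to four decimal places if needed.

share on x = 0.525

Set MRS = P_x/P_y: (12/x)/1 = P_x/P_y.
So x*(P_x,P_y) = 12·P_y/P_x, independent of income; and y* = (M − 12·P_y)/P_y.
At the given prices: x* = 12·1.75/18 = 1.1667, and y* = 10.8571.
Expenditure on x: 18·1.1667 = 21; share = 0.525.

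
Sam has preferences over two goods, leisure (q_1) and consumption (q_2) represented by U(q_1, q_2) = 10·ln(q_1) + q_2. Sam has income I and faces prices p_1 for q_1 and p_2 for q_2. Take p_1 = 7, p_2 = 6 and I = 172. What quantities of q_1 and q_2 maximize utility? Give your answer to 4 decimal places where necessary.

q_1* = 8.5714, q_2* = 18.6667

At the given prices: q_1* = 10·6/7 = 8.5714, and q_2* = 18.6667.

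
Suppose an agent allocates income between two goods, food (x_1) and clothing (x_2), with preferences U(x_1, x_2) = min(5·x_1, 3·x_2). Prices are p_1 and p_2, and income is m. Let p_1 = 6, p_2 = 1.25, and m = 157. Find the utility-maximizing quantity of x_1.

x_1* = 19.4227

Leontief preferences: the optimum is at the kink where x_1/3 = x_2/5, i.e. x_2 = (5/3)·x_1.
Budget: p_1·x_1 + p_2·(5/3)·x_1 = m, so (3·p_1 + 5·p_2)·x_1 = 3·m.
Demand: x_1*(p_1,p_2,m) = 3·m/(3·p_1 + 5·p_2), x_2* = 5·m/(3·p_1 + 5·p_2).
Here 3·6 + 5·1.25 = 24.25, giving x_1* = 19.4227.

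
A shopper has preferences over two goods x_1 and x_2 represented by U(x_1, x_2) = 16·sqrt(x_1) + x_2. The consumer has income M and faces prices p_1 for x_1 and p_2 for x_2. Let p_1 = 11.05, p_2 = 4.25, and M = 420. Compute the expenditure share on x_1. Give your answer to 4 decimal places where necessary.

Set MRS = p_1/p_2: 8·x_1^(−1/2) = p_1/p_2.
Solve: √x_1 = 8·p_2/p_1, so x_1*(p_1,p_2) = (8·p_2/p_1)², and x_2* = (M − p_1·x_1*)/p_2.
Plugging in: x_1* = (8·4.25/11.05)² = 9.4675, x_2* = 74.2081.
Expenditure on x_1: 11.05·9.4675 = 104.6154; share = 0.2491.

share on x_1 = 0.2491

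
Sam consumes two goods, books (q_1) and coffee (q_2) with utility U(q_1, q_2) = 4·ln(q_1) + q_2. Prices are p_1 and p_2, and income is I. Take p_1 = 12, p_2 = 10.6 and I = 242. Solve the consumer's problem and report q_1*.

q_1* = 3.5333

MU_q_1 = 4/q_1, MU_q_2 = 1. Tangency: 4/q_1 = p_1/p_2.
So q_1*(p_1,p_2) = 4·p_2/p_1, independent of income; and q_2* = (I − 4·p_2)/p_2.
At the given prices: q_1* = 4·10.6/12 = 3.5333.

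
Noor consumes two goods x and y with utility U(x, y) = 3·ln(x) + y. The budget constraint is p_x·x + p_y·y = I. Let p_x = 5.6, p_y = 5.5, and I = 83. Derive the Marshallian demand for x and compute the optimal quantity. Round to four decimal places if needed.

x* = 2.9464

MU_x = 3/x, MU_y = 1. Tangency: 3/x = p_x/p_y.
So x*(p_x,p_y) = 3·p_y/p_x, independent of income; and y* = (I − 3·p_y)/p_y.
At the given prices: x* = 3·5.5/5.6 = 2.9464.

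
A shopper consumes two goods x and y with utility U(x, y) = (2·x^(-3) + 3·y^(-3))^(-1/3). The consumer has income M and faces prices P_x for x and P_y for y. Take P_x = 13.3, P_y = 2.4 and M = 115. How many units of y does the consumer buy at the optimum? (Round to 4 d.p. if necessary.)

y* = 11.2383

From the CES first-order condition, (2/3)·(y/x)^(4) = P_x/P_y.
Hence y/x = ((3/2)·P_x/P_y)^(1/(4)), i.e. raised to the 0.25 power.
Substitute y = (y/x)·x into the budget: x* = M/(P_x + P_y·(y/x)).
Numerically y/x = 1.697981, so x* = 115/(13.3 + 2.4·1.697981) = 6.6186 and y* = 1.697981·6.6186 = 11.2383.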